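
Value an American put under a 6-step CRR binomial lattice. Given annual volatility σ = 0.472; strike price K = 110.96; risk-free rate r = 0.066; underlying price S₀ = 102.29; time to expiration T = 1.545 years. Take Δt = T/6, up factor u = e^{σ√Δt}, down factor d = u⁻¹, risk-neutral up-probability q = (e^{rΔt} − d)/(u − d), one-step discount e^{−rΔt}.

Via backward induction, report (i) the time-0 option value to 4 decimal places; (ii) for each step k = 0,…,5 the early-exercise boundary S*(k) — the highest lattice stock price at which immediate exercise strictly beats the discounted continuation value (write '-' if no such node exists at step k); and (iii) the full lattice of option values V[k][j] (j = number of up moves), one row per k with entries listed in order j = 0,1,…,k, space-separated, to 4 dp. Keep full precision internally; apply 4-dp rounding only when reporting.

price = 24.3906
boundary = - - 63.3569 49.8626 63.3569 80.5033
tree:
24.3906
34.6922 13.9218
47.6031 21.7204 5.8330
61.0974 32.8512 10.2421 1.1864
71.7176 47.6031 17.7851 2.3024 0.0000
80.0759 61.0974 30.4567 4.4678 0.0000 0.0000
86.6539 71.7176 47.6031 8.6700 0.0000 0.0000 0.0000

Δt=0.25750  u=1.27063  d=0.78701  q=0.47585  discount=0.98315
step 6 (expiry): payoffs max(K−S,0) = 86.6539 71.7176 47.6031 8.6700 0.0000 0.0000 0.0000
step 5: (k=5,j=0): S=30.8841, (K−S)⁺=80.0759, hold=78.2060 ⇒ V=80.0759 exercise | (k=5,j=1): S=49.8626, (K−S)⁺=61.0974, hold=59.2276 ⇒ V=61.0974 exercise | (k=5,j=2): S=80.5033, (K−S)⁺=30.4567, hold=28.5869 ⇒ V=30.4567 exercise | (k=5,j=3): S=129.9729, (K−S)⁺=0.0000, hold=4.4678 ⇒ V=4.4678 continue | (k=5,j=4): S=209.8417, (K−S)⁺=0.0000, hold=0.0000 ⇒ V=0.0000 continue | (k=5,j=5): S=338.7902, (K−S)⁺=0.0000, hold=0.0000 ⇒ V=0.0000 continue  boundary S*=80.5033
step 4: (k=4,j=0): S=39.2424, (K−S)⁺=71.7176, hold=69.8478 ⇒ V=71.7176 exercise | (k=4,j=1): S=63.3569, (K−S)⁺=47.6031, hold=45.7332 ⇒ V=47.6031 exercise | (k=4,j=2): S=102.2900, (K−S)⁺=8.6700, hold=17.7851 ⇒ V=17.7851 continue | (k=4,j=3): S=165.1476, (K−S)⁺=0.0000, hold=2.3024 ⇒ V=2.3024 continue | (k=4,j=4): S=266.6314, (K−S)⁺=0.0000, hold=0.0000 ⇒ V=0.0000 continue  boundary S*=63.3569
step 3: (k=3,j=0): S=49.8626, (K−S)⁺=61.0974, hold=59.2276 ⇒ V=61.0974 exercise | (k=3,j=1): S=80.5033, (K−S)⁺=30.4567, hold=32.8512 ⇒ V=32.8512 continue | (k=3,j=2): S=129.9729, (K−S)⁺=0.0000, hold=10.2421 ⇒ V=10.2421 continue | (k=3,j=3): S=209.8417, (K−S)⁺=0.0000, hold=1.1864 ⇒ V=1.1864 continue  boundary S*=49.8626
step 2: (k=2,j=0): S=63.3569, (K−S)⁺=47.6031, hold=46.8535 ⇒ V=47.6031 exercise | (k=2,j=1): S=102.2900, (K−S)⁺=8.6700, hold=21.7204 ⇒ V=21.7204 continue | (k=2,j=2): S=165.1476, (K−S)⁺=0.0000, hold=5.8330 ⇒ V=5.8330 continue  boundary S*=63.3569
step 1: (k=1,j=0): S=80.5033, (K−S)⁺=30.4567, hold=34.6922 ⇒ V=34.6922 continue | (k=1,j=1): S=129.9729, (K−S)⁺=0.0000, hold=13.9218 ⇒ V=13.9218 continue  boundary S*=-
step 0: (k=0,j=0): S=102.2900, (K−S)⁺=8.6700, hold=24.3906 ⇒ V=24.3906 continue  boundary S*=-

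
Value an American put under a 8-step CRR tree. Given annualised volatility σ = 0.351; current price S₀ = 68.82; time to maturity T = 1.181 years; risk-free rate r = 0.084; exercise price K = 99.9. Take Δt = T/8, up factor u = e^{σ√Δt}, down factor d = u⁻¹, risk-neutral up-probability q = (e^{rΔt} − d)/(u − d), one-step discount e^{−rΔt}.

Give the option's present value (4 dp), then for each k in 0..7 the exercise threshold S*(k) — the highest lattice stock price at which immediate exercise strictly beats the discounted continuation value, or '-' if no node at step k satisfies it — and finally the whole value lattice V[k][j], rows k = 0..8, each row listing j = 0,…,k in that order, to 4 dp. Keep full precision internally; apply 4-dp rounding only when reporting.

Δt=0.14763, u=1.14438, d=0.87384, q=0.51246, disc=e^(-rΔt)=0.98768
k=8 terminal: V=max(K-S,0) → 76.5031 69.2594 59.7730 47.3496 31.0800 9.7733 0.0000 0.0000 0.0000
k=7: j=0 S=26.7749 intr=73.1251 cont=71.8939 V=73.1251[EX]; j=1 S=35.0645 intr=64.8355 cont=63.6044 V=64.8355[EX]; j=2 S=45.9205 intr=53.9795 cont=52.7484 V=53.9795[EX]; j=3 S=60.1375 intr=39.7625 cont=38.5314 V=39.7625[EX]; j=4 S=78.7561 intr=21.1439 cont=19.9127 V=21.1439[EX]; j=5 S=103.1390 intr=0.0000 cont=4.7062 V=4.7062[hold]; j=6 S=135.0710 intr=0.0000 cont=0.0000 V=0.0000[hold]; j=7 S=176.8891 intr=0.0000 cont=0.0000 V=0.0000[hold]  S*(7)=78.7561
k=6: j=0 S=30.6406 intr=69.2594 cont=68.0282 V=69.2594[EX]; j=1 S=40.1270 intr=59.7730 cont=58.5418 V=59.7730[EX]; j=2 S=52.5504 intr=47.3496 cont=46.1185 V=47.3496[EX]; j=3 S=68.8200 intr=31.0800 cont=29.8488 V=31.0800[EX]; j=4 S=90.1267 intr=9.7733 cont=12.5635 V=12.5635[hold]; j=5 S=118.0301 intr=0.0000 cont=2.2662 V=2.2662[hold]; j=6 S=154.5723 intr=0.0000 cont=0.0000 V=0.0000[hold]  S*(6)=68.8200
k=5: j=0 S=35.0645 intr=64.8355 cont=63.6044 V=64.8355[EX]; j=1 S=45.9205 intr=53.9795 cont=52.7484 V=53.9795[EX]; j=2 S=60.1375 intr=39.7625 cont=38.5314 V=39.7625[EX]; j=3 S=78.7561 intr=21.1439 cont=21.3250 V=21.3250[hold]; j=4 S=103.1390 intr=0.0000 cont=7.1968 V=7.1968[hold]; j=5 S=135.0710 intr=0.0000 cont=1.0912 V=1.0912[hold]  S*(5)=60.1375
k=4: j=0 S=40.1270 intr=59.7730 cont=58.5418 V=59.7730[EX]; j=1 S=52.5504 intr=47.3496 cont=46.1185 V=47.3496[EX]; j=2 S=68.8200 intr=31.0800 cont=29.9405 V=31.0800[EX]; j=3 S=90.1267 intr=9.7733 cont=13.9113 V=13.9113[hold]; j=4 S=118.0301 intr=0.0000 cont=4.0178 V=4.0178[hold]  S*(4)=68.8200
k=3: j=0 S=45.9205 intr=53.9795 cont=52.7484 V=53.9795[EX]; j=1 S=60.1375 intr=39.7625 cont=38.5314 V=39.7625[EX]; j=2 S=78.7561 intr=21.1439 cont=22.0072 V=22.0072[hold]; j=3 S=103.1390 intr=0.0000 cont=8.7324 V=8.7324[hold]  S*(3)=60.1375
k=2: j=0 S=52.5504 intr=47.3496 cont=46.1185 V=47.3496[EX]; j=1 S=68.8200 intr=31.0800 cont=30.2858 V=31.0800[EX]; j=2 S=90.1267 intr=9.7733 cont=15.0170 V=15.0170[hold]  S*(2)=68.8200
k=1: j=0 S=60.1375 intr=39.7625 cont=38.5314 V=39.7625[EX]; j=1 S=78.7561 intr=21.1439 cont=22.5668 V=22.5668[hold]  S*(1)=60.1375
k=0: j=0 S=68.8200 intr=31.0800 cont=30.5690 V=31.0800[EX]  S*(0)=68.8200

price = 31.0800
boundary = 68.8200 60.1375 68.8200 60.1375 68.8200 60.1375 68.8200 78.7561
tree:
31.0800
39.7625 22.5668
47.3496 31.0800 15.0170
53.9795 39.7625 22.0072 8.7324
59.7730 47.3496 31.0800 13.9113 4.0178
64.8355 53.9795 39.7625 21.3250 7.1968 1.0912
69.2594 59.7730 47.3496 31.0800 12.5635 2.2662 0.0000
73.1251 64.8355 53.9795 39.7625 21.1439 4.7062 0.0000 0.0000
76.5031 69.2594 59.7730 47.3496 31.0800 9.7733 0.0000 0.0000 0.0000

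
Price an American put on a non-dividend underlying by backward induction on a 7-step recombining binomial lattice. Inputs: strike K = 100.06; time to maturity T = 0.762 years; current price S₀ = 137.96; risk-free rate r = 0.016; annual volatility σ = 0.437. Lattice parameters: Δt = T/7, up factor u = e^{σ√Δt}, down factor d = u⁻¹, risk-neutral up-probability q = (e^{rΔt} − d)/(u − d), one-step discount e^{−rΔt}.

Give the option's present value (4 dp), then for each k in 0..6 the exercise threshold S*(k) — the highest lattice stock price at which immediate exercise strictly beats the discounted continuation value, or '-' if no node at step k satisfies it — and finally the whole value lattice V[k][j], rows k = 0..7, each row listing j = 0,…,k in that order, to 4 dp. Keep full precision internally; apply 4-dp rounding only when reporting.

price = 5.0030
boundary = - - - - - 67.0914 77.4969
tree:
5.0030
7.7182 1.9602
11.6467 3.3176 0.4369
17.1027 5.5385 0.8259 0.0000
24.2707 9.0843 1.5612 0.0000 0.0000
32.9686 14.5541 2.9510 0.0000 0.0000 0.0000
41.9769 22.5631 5.5781 0.0000 0.0000 0.0000 0.0000
49.7757 32.9686 10.5439 0.0000 0.0000 0.0000 0.0000 0.0000

Δt=0.10886  u=1.15509  d=0.86573  q=0.47004  discount=0.99826
step 7 (expiry): payoffs max(K−S,0) = 49.7757 32.9686 10.5439 0.0000 0.0000 0.0000 0.0000 0.0000
step 6: (k=6,j=0): S=58.0831, (K−S)⁺=41.9769, hold=41.8028 ⇒ V=41.9769 exercise | (k=6,j=1): S=77.4969, (K−S)⁺=22.5631, hold=22.3890 ⇒ V=22.5631 exercise | (k=6,j=2): S=103.3995, (K−S)⁺=0.0000, hold=5.5781 ⇒ V=5.5781 continue | (k=6,j=3): S=137.9600, (K−S)⁺=0.0000, hold=0.0000 ⇒ V=0.0000 continue | (k=6,j=4): S=184.0720, (K−S)⁺=0.0000, hold=0.0000 ⇒ V=0.0000 continue | (k=6,j=5): S=245.5966, (K−S)⁺=0.0000, hold=0.0000 ⇒ V=0.0000 continue | (k=6,j=6): S=327.6852, (K−S)⁺=0.0000, hold=0.0000 ⇒ V=0.0000 continue  boundary S*=77.4969
step 5: (k=5,j=0): S=67.0914, (K−S)⁺=32.9686, hold=32.7945 ⇒ V=32.9686 exercise | (k=5,j=1): S=89.5161, (K−S)⁺=10.5439, hold=14.5541 ⇒ V=14.5541 continue | (k=5,j=2): S=119.4362, (K−S)⁺=0.0000, hold=2.9510 ⇒ V=2.9510 continue | (k=5,j=3): S=159.3568, (K−S)⁺=0.0000, hold=0.0000 ⇒ V=0.0000 continue | (k=5,j=4): S=212.6204, (K−S)⁺=0.0000, hold=0.0000 ⇒ V=0.0000 continue | (k=5,j=5): S=283.6871, (K−S)⁺=0.0000, hold=0.0000 ⇒ V=0.0000 continue  boundary S*=67.0914
step 4: (k=4,j=0): S=77.4969, (K−S)⁺=22.5631, hold=24.2707 ⇒ V=24.2707 continue | (k=4,j=1): S=103.3995, (K−S)⁺=0.0000, hold=9.0843 ⇒ V=9.0843 continue | (k=4,j=2): S=137.9600, (K−S)⁺=0.0000, hold=1.5612 ⇒ V=1.5612 continue | (k=4,j=3): S=184.0720, (K−S)⁺=0.0000, hold=0.0000 ⇒ V=0.0000 continue | (k=4,j=4): S=245.5966, (K−S)⁺=0.0000, hold=0.0000 ⇒ V=0.0000 continue  boundary S*=-
step 3: (k=3,j=0): S=89.5161, (K−S)⁺=10.5439, hold=17.1027 ⇒ V=17.1027 continue | (k=3,j=1): S=119.4362, (K−S)⁺=0.0000, hold=5.5385 ⇒ V=5.5385 continue | (k=3,j=2): S=159.3568, (K−S)⁺=0.0000, hold=0.8259 ⇒ V=0.8259 continue | (k=3,j=3): S=212.6204, (K−S)⁺=0.0000, hold=0.0000 ⇒ V=0.0000 continue  boundary S*=-
step 2: (k=2,j=0): S=103.3995, (K−S)⁺=0.0000, hold=11.6467 ⇒ V=11.6467 continue | (k=2,j=1): S=137.9600, (K−S)⁺=0.0000, hold=3.3176 ⇒ V=3.3176 continue | (k=2,j=2): S=184.0720, (K−S)⁺=0.0000, hold=0.4369 ⇒ V=0.4369 continue  boundary S*=-
step 1: (k=1,j=0): S=119.4362, (K−S)⁺=0.0000, hold=7.7182 ⇒ V=7.7182 continue | (k=1,j=1): S=159.3568, (K−S)⁺=0.0000, hold=1.9602 ⇒ V=1.9602 continue  boundary S*=-
step 0: (k=0,j=0): S=137.9600, (K−S)⁺=0.0000, hold=5.0030 ⇒ V=5.0030 continue  boundary S*=-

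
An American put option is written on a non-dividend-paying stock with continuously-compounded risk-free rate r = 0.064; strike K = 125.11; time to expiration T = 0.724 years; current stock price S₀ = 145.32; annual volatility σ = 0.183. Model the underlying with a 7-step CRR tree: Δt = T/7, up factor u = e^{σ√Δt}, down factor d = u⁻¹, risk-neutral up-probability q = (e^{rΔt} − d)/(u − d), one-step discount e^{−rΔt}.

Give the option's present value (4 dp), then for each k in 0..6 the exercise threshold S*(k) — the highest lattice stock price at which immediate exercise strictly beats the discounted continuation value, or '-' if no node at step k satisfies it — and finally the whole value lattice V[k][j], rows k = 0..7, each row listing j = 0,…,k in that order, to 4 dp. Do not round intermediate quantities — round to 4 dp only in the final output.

params: Δt=0.10343 u=1.06062 d=0.94285 q=0.54168 e^(-rΔt)=0.99340
t_7 payoffs: 28.8585 16.8353 3.3103 0.0000 0.0000 0.0000 0.0000 0.0000
t_6: node(6,0) S=102.0862 payoff=23.0238 vs cont=22.1983 → 23.0238 [stop]  node(6,1) S=114.8383 payoff=10.2717 vs cont=9.4463 → 10.2717 [stop]  node(6,2) S=129.1832 payoff=0.0000 vs cont=1.5072 → 1.5072 [wait]  node(6,3) S=145.3200 payoff=0.0000 vs cont=0.0000 → 0.0000 [wait]  node(6,4) S=163.4725 payoff=0.0000 vs cont=0.0000 → 0.0000 [wait]  node(6,5) S=183.8926 payoff=0.0000 vs cont=0.0000 → 0.0000 [wait]  node(6,6) S=206.8634 payoff=0.0000 vs cont=0.0000 → 0.0000 [wait]  ⇒ S*(6)=114.8383
t_5: node(5,0) S=108.2747 payoff=16.8353 vs cont=16.0099 → 16.8353 [stop]  node(5,1) S=121.7997 payoff=3.3103 vs cont=5.4877 → 5.4877 [wait]  node(5,2) S=137.0142 payoff=0.0000 vs cont=0.6862 → 0.6862 [wait]  node(5,3) S=154.1293 payoff=0.0000 vs cont=0.0000 → 0.0000 [wait]  node(5,4) S=173.3822 payoff=0.0000 vs cont=0.0000 → 0.0000 [wait]  node(5,5) S=195.0401 payoff=0.0000 vs cont=0.0000 → 0.0000 [wait]  ⇒ S*(5)=108.2747
t_4: node(4,0) S=114.8383 payoff=10.2717 vs cont=10.6180 → 10.6180 [wait]  node(4,1) S=129.1832 payoff=0.0000 vs cont=2.8678 → 2.8678 [wait]  node(4,2) S=145.3200 payoff=0.0000 vs cont=0.3124 → 0.3124 [wait]  node(4,3) S=163.4725 payoff=0.0000 vs cont=0.0000 → 0.0000 [wait]  node(4,4) S=183.8926 payoff=0.0000 vs cont=0.0000 → 0.0000 [wait]  ⇒ S*(4)=-
t_3: node(3,0) S=121.7997 payoff=3.3103 vs cont=6.3775 → 6.3775 [wait]  node(3,1) S=137.0142 payoff=0.0000 vs cont=1.4738 → 1.4738 [wait]  node(3,2) S=154.1293 payoff=0.0000 vs cont=0.1422 → 0.1422 [wait]  node(3,3) S=173.3822 payoff=0.0000 vs cont=0.0000 → 0.0000 [wait]  ⇒ S*(3)=-
t_2: node(2,0) S=129.1832 payoff=0.0000 vs cont=3.6967 → 3.6967 [wait]  node(2,1) S=145.3200 payoff=0.0000 vs cont=0.7476 → 0.7476 [wait]  node(2,2) S=163.4725 payoff=0.0000 vs cont=0.0648 → 0.0648 [wait]  ⇒ S*(2)=-
t_1: node(1,0) S=137.0142 payoff=0.0000 vs cont=2.0853 → 2.0853 [wait]  node(1,1) S=154.1293 payoff=0.0000 vs cont=0.3752 → 0.3752 [wait]  ⇒ S*(1)=-
t_0: node(0,0) S=145.3200 payoff=0.0000 vs cont=1.1513 → 1.1513 [wait]  ⇒ S*(0)=-

price = 1.1513
boundary = - - - - - 108.2747 114.8383
tree:
1.1513
2.0853 0.3752
3.6967 0.7476 0.0648
6.3775 1.4738 0.1422 0.0000
10.6180 2.8678 0.3124 0.0000 0.0000
16.8353 5.4877 0.6862 0.0000 0.0000 0.0000
23.0238 10.2717 1.5072 0.0000 0.0000 0.0000 0.0000
28.8585 16.8353 3.3103 0.0000 0.0000 0.0000 0.0000 0.0000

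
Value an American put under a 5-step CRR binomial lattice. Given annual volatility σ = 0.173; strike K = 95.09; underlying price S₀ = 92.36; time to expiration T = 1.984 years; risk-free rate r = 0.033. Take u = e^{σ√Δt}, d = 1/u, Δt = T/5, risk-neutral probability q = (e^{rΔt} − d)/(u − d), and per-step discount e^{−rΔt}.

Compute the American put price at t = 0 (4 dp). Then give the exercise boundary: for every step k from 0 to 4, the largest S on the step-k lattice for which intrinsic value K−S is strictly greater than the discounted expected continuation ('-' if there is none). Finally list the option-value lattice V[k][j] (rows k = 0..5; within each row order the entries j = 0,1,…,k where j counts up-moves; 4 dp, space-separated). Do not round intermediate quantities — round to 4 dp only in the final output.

Δt=0.39680, u=1.11514, d=0.89675, q=0.53314, disc=e^(-rΔt)=0.98699
k=5 terminal: V=max(K-S,0) → 41.5295 28.4860 12.2660 0.0000 0.0000 0.0000
k=4: j=0 S=59.7273 intr=35.3627 cont=34.1257 V=35.3627[EX]; j=1 S=74.2726 intr=20.8174 cont=19.5804 V=20.8174[EX]; j=2 S=92.3600 intr=2.7300 cont=5.6520 V=5.6520[hold]; j=3 S=114.8523 intr=0.0000 cont=0.0000 V=0.0000[hold]; j=4 S=142.8220 intr=0.0000 cont=0.0000 V=0.0000[hold]  S*(4)=74.2726
k=3: j=0 S=66.6040 intr=28.4860 cont=27.2489 V=28.4860[EX]; j=1 S=82.8240 intr=12.2660 cont=12.5666 V=12.5666[hold]; j=2 S=102.9940 intr=0.0000 cont=2.6044 V=2.6044[hold]; j=3 S=128.0759 intr=0.0000 cont=0.0000 V=0.0000[hold]  S*(3)=66.6040
k=2: j=0 S=74.2726 intr=20.8174 cont=19.7386 V=20.8174[EX]; j=1 S=92.3600 intr=2.7300 cont=7.1610 V=7.1610[hold]; j=2 S=114.8523 intr=0.0000 cont=1.2001 V=1.2001[hold]  S*(2)=74.2726
k=1: j=0 S=82.8240 intr=12.2660 cont=13.3606 V=13.3606[hold]; j=1 S=102.9940 intr=0.0000 cont=3.9312 V=3.9312[hold]  S*(1)=-
k=0: j=0 S=92.3600 intr=2.7300 cont=8.2250 V=8.2250[hold]  S*(0)=-

price = 8.2250
boundary = - - 74.2726 66.6040 74.2726
tree:
8.2250
13.3606 3.9312
20.8174 7.1610 1.2001
28.4860 12.5666 2.6044 0.0000
35.3627 20.8174 5.6520 0.0000 0.0000
41.5295 28.4860 12.2660 0.0000 0.0000 0.0000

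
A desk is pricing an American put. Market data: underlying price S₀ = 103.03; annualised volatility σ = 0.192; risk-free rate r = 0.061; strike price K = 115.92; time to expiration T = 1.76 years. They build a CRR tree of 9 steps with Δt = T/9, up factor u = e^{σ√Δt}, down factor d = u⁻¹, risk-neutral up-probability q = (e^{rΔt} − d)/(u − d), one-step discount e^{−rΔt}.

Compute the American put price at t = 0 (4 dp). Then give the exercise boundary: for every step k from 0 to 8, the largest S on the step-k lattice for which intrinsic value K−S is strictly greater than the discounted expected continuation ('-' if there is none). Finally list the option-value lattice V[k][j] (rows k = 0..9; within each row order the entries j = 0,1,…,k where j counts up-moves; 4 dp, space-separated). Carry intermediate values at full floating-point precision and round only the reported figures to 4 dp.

price = 14.3520
boundary = - 94.6433 86.9392 94.6433 86.9392 94.6433 86.9392 94.6433 103.0300
tree:
14.3520
21.2767 8.9853
28.9808 14.0414 5.0342
36.0577 21.2767 8.4132 2.3725
42.5586 28.9808 13.6286 4.3190 0.8278
48.5303 36.0577 21.2767 7.6528 1.6787 0.1478
54.0159 42.5586 28.9808 13.0835 3.3653 0.3320 0.0000
59.0549 48.5303 36.0577 21.2767 6.6486 0.7455 0.0000 0.0000
63.6838 54.0159 42.5586 28.9808 12.8900 1.6743 0.0000 0.0000 0.0000
67.9359 59.0549 48.5303 36.0577 21.2767 3.7601 0.0000 0.0000 0.0000 0.0000

Δt=0.19556  u=1.08861  d=0.91860  q=0.54937  discount=0.98814
step 9 (expiry): payoffs max(K−S,0) = 67.9359 59.0549 48.5303 36.0577 21.2767 3.7601 0.0000 0.0000 0.0000 0.0000
step 8: (k=8,j=0): S=52.2362, (K−S)⁺=63.6838, hold=62.3092 ⇒ V=63.6838 exercise | (k=8,j=1): S=61.9041, (K−S)⁺=54.0159, hold=52.6413 ⇒ V=54.0159 exercise | (k=8,j=2): S=73.3614, (K−S)⁺=42.5586, hold=41.1840 ⇒ V=42.5586 exercise | (k=8,j=3): S=86.9392, (K−S)⁺=28.9808, hold=27.6062 ⇒ V=28.9808 exercise | (k=8,j=4): S=103.0300, (K−S)⁺=12.8900, hold=11.5154 ⇒ V=12.8900 exercise | (k=8,j=5): S=122.0989, (K−S)⁺=0.0000, hold=1.6743 ⇒ V=1.6743 continue | (k=8,j=6): S=144.6971, (K−S)⁺=0.0000, hold=0.0000 ⇒ V=0.0000 continue | (k=8,j=7): S=171.4778, (K−S)⁺=0.0000, hold=0.0000 ⇒ V=0.0000 continue | (k=8,j=8): S=203.2151, (K−S)⁺=0.0000, hold=0.0000 ⇒ V=0.0000 continue  boundary S*=103.0300
step 7: (k=7,j=0): S=56.8651, (K−S)⁺=59.0549, hold=57.6804 ⇒ V=59.0549 exercise | (k=7,j=1): S=67.3897, (K−S)⁺=48.5303, hold=47.1557 ⇒ V=48.5303 exercise | (k=7,j=2): S=79.8623, (K−S)⁺=36.0577, hold=34.6832 ⇒ V=36.0577 exercise | (k=7,j=3): S=94.6433, (K−S)⁺=21.2767, hold=19.9022 ⇒ V=21.2767 exercise | (k=7,j=4): S=112.1599, (K−S)⁺=3.7601, hold=6.6486 ⇒ V=6.6486 continue | (k=7,j=5): S=132.9186, (K−S)⁺=0.0000, hold=0.7455 ⇒ V=0.7455 continue | (k=7,j=6): S=157.5193, (K−S)⁺=0.0000, hold=0.0000 ⇒ V=0.0000 continue | (k=7,j=7): S=186.6732, (K−S)⁺=0.0000, hold=0.0000 ⇒ V=0.0000 continue  boundary S*=94.6433
step 6: (k=6,j=0): S=61.9041, (K−S)⁺=54.0159, hold=52.6413 ⇒ V=54.0159 exercise | (k=6,j=1): S=73.3614, (K−S)⁺=42.5586, hold=41.1840 ⇒ V=42.5586 exercise | (k=6,j=2): S=86.9392, (K−S)⁺=28.9808, hold=27.6062 ⇒ V=28.9808 exercise | (k=6,j=3): S=103.0300, (K−S)⁺=12.8900, hold=13.0835 ⇒ V=13.0835 continue | (k=6,j=4): S=122.0989, (K−S)⁺=0.0000, hold=3.3653 ⇒ V=3.3653 continue | (k=6,j=5): S=144.6971, (K−S)⁺=0.0000, hold=0.3320 ⇒ V=0.3320 continue | (k=6,j=6): S=171.4778, (K−S)⁺=0.0000, hold=0.0000 ⇒ V=0.0000 continue  boundary S*=86.9392
step 5: (k=5,j=0): S=67.3897, (K−S)⁺=48.5303, hold=47.1557 ⇒ V=48.5303 exercise | (k=5,j=1): S=79.8623, (K−S)⁺=36.0577, hold=34.6832 ⇒ V=36.0577 exercise | (k=5,j=2): S=94.6433, (K−S)⁺=21.2767, hold=20.0072 ⇒ V=21.2767 exercise | (k=5,j=3): S=112.1599, (K−S)⁺=3.7601, hold=7.6528 ⇒ V=7.6528 continue | (k=5,j=4): S=132.9186, (K−S)⁺=0.0000, hold=1.6787 ⇒ V=1.6787 continue | (k=5,j=5): S=157.5193, (K−S)⁺=0.0000, hold=0.1478 ⇒ V=0.1478 continue  boundary S*=94.6433
step 4: (k=4,j=0): S=73.3614, (K−S)⁺=42.5586, hold=41.1840 ⇒ V=42.5586 exercise | (k=4,j=1): S=86.9392, (K−S)⁺=28.9808, hold=27.6062 ⇒ V=28.9808 exercise | (k=4,j=2): S=103.0300, (K−S)⁺=12.8900, hold=13.6286 ⇒ V=13.6286 continue | (k=4,j=3): S=122.0989, (K−S)⁺=0.0000, hold=4.3190 ⇒ V=4.3190 continue | (k=4,j=4): S=144.6971, (K−S)⁺=0.0000, hold=0.8278 ⇒ V=0.8278 continue  boundary S*=86.9392
step 3: (k=3,j=0): S=79.8623, (K−S)⁺=36.0577, hold=34.6832 ⇒ V=36.0577 exercise | (k=3,j=1): S=94.6433, (K−S)⁺=21.2767, hold=20.3031 ⇒ V=21.2767 exercise | (k=3,j=2): S=112.1599, (K−S)⁺=3.7601, hold=8.4132 ⇒ V=8.4132 continue | (k=3,j=3): S=132.9186, (K−S)⁺=0.0000, hold=2.3725 ⇒ V=2.3725 continue  boundary S*=94.6433
step 2: (k=2,j=0): S=86.9392, (K−S)⁺=28.9808, hold=27.6062 ⇒ V=28.9808 exercise | (k=2,j=1): S=103.0300, (K−S)⁺=12.8900, hold=14.0414 ⇒ V=14.0414 continue | (k=2,j=2): S=122.0989, (K−S)⁺=0.0000, hold=5.0342 ⇒ V=5.0342 continue  boundary S*=86.9392
step 1: (k=1,j=0): S=94.6433, (K−S)⁺=21.2767, hold=20.5272 ⇒ V=21.2767 exercise | (k=1,j=1): S=112.1599, (K−S)⁺=3.7601, hold=8.9853 ⇒ V=8.9853 continue  boundary S*=94.6433
step 0: (k=0,j=0): S=103.0300, (K−S)⁺=12.8900, hold=14.3520 ⇒ V=14.3520 continue  boundary S*=-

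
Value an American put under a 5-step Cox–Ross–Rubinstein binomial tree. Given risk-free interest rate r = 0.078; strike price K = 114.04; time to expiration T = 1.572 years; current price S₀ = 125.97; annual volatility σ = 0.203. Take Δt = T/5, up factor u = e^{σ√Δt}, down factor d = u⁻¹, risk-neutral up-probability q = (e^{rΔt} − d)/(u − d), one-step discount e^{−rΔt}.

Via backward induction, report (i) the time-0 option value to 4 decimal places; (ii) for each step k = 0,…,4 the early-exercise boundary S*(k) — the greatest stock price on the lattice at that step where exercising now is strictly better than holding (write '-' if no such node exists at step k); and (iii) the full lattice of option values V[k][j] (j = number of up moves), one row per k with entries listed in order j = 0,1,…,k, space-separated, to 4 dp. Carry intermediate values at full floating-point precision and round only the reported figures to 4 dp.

price = 3.5446
boundary = - - 100.3229 89.5296 100.3229
tree:
3.5446
7.0931 1.1308
13.7171 2.6077 0.1114
24.5104 5.9926 0.2720 0.0000
34.1425 13.7171 0.6644 0.0000 0.0000
42.7384 24.5104 1.6226 0.0000 0.0000 0.0000

Δt=0.31440  u=1.12056  d=0.89241  q=0.58039  discount=0.97578
step 5 (expiry): payoffs max(K−S,0) = 42.7384 24.5104 1.6226 0.0000 0.0000 0.0000
step 4: (k=4,j=0): S=79.8975, (K−S)⁺=34.1425, hold=31.3799 ⇒ V=34.1425 exercise | (k=4,j=1): S=100.3229, (K−S)⁺=13.7171, hold=10.9545 ⇒ V=13.7171 exercise | (k=4,j=2): S=125.9700, (K−S)⁺=0.0000, hold=0.6644 ⇒ V=0.6644 continue | (k=4,j=3): S=158.1737, (K−S)⁺=0.0000, hold=0.0000 ⇒ V=0.0000 continue | (k=4,j=4): S=198.6101, (K−S)⁺=0.0000, hold=0.0000 ⇒ V=0.0000 continue  boundary S*=100.3229
step 3: (k=3,j=0): S=89.5296, (K−S)⁺=24.5104, hold=21.7478 ⇒ V=24.5104 exercise | (k=3,j=1): S=112.4174, (K−S)⁺=1.6226, hold=5.9926 ⇒ V=5.9926 continue | (k=3,j=2): S=141.1564, (K−S)⁺=0.0000, hold=0.2720 ⇒ V=0.2720 continue | (k=3,j=3): S=177.2424, (K−S)⁺=0.0000, hold=0.0000 ⇒ V=0.0000 continue  boundary S*=89.5296
step 2: (k=2,j=0): S=100.3229, (K−S)⁺=13.7171, hold=13.4294 ⇒ V=13.7171 exercise | (k=2,j=1): S=125.9700, (K−S)⁺=0.0000, hold=2.6077 ⇒ V=2.6077 continue | (k=2,j=2): S=158.1737, (K−S)⁺=0.0000, hold=0.1114 ⇒ V=0.1114 continue  boundary S*=100.3229
step 1: (k=1,j=0): S=112.4174, (K−S)⁺=1.6226, hold=7.0931 ⇒ V=7.0931 continue | (k=1,j=1): S=141.1564, (K−S)⁺=0.0000, hold=1.1308 ⇒ V=1.1308 continue  boundary S*=-
step 0: (k=0,j=0): S=125.9700, (K−S)⁺=0.0000, hold=3.5446 ⇒ V=3.5446 continue  boundary S*=-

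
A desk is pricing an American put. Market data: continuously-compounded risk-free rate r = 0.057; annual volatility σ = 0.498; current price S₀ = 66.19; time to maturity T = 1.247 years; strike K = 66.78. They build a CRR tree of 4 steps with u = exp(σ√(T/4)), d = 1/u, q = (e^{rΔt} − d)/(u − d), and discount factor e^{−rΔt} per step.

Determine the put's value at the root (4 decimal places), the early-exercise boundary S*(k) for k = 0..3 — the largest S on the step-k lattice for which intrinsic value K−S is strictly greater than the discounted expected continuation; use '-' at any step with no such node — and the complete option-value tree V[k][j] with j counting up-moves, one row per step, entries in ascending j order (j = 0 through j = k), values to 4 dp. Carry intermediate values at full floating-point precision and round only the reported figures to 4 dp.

Δt=0.31175  u=1.32056  d=0.75725  q=0.46276  discount=0.98239
step 4 (expiry): payoffs max(K−S,0) = 45.0150 28.8244 0.5900 0.0000 0.0000
step 3: (k=3,j=0): S=28.7420, (K−S)⁺=38.0380, hold=36.8618 ⇒ V=38.0380 exercise | (k=3,j=1): S=50.1227, (K−S)⁺=16.6573, hold=15.4812 ⇒ V=16.6573 exercise | (k=3,j=2): S=87.4079, (K−S)⁺=0.0000, hold=0.3114 ⇒ V=0.3114 continue | (k=3,j=3): S=152.4289, (K−S)⁺=0.0000, hold=0.0000 ⇒ V=0.0000 continue  boundary S*=50.1227
step 2: (k=2,j=0): S=37.9556, (K−S)⁺=28.8244, hold=27.6482 ⇒ V=28.8244 exercise | (k=2,j=1): S=66.1900, (K−S)⁺=0.5900, hold=8.9330 ⇒ V=8.9330 continue | (k=2,j=2): S=115.4274, (K−S)⁺=0.0000, hold=0.1643 ⇒ V=0.1643 continue  boundary S*=37.9556
step 1: (k=1,j=0): S=50.1227, (K−S)⁺=16.6573, hold=19.2739 ⇒ V=19.2739 continue | (k=1,j=1): S=87.4079, (K−S)⁺=0.0000, hold=4.7894 ⇒ V=4.7894 continue  boundary S*=-
step 0: (k=0,j=0): S=66.1900, (K−S)⁺=0.5900, hold=12.3497 ⇒ V=12.3497 continue  boundary S*=-

price = 12.3497
boundary = - - 37.9556 50.1227
tree:
12.3497
19.2739 4.7894
28.8244 8.9330 0.1643
38.0380 16.6573 0.3114 0.0000
45.0150 28.8244 0.5900 0.0000 0.0000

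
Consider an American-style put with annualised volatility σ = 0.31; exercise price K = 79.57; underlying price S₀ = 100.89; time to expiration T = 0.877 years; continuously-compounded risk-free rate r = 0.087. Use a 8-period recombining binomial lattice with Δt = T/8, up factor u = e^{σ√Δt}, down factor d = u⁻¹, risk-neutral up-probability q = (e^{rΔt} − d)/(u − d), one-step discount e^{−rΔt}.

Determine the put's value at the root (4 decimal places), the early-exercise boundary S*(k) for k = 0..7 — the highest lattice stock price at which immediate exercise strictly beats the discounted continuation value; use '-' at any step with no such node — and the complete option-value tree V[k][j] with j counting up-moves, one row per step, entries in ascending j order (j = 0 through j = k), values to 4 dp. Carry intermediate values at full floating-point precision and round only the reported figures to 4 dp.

Δt=0.10963, u=1.10809, d=0.90245, q=0.52096, disc=e^(-rΔt)=0.99051
k=8 terminal: V=max(K-S,0) → 35.1846 25.0705 12.6518 0.0000 0.0000 0.0000 0.0000 0.0000 0.0000
k=7: j=0 S=49.1831 intr=30.3869 cont=29.6316 V=30.3869[EX]; j=1 S=60.3905 intr=19.1795 cont=18.4243 V=19.1795[EX]; j=2 S=74.1515 intr=5.4185 cont=6.0031 V=6.0031[hold]; j=3 S=91.0484 intr=0.0000 cont=0.0000 V=0.0000[hold]; j=4 S=111.7954 intr=0.0000 cont=0.0000 V=0.0000[hold]; j=5 S=137.2701 intr=0.0000 cont=0.0000 V=0.0000[hold]; j=6 S=168.5497 intr=0.0000 cont=0.0000 V=0.0000[hold]; j=7 S=206.9569 intr=0.0000 cont=0.0000 V=0.0000[hold]  S*(7)=60.3905
k=6: j=0 S=54.4995 intr=25.0705 cont=24.3152 V=25.0705[EX]; j=1 S=66.9182 intr=12.6518 cont=12.1982 V=12.6518[EX]; j=2 S=82.1668 intr=0.0000 cont=2.8484 V=2.8484[hold]; j=3 S=100.8900 intr=0.0000 cont=0.0000 V=0.0000[hold]; j=4 S=123.8797 intr=0.0000 cont=0.0000 V=0.0000[hold]; j=5 S=152.1080 intr=0.0000 cont=0.0000 V=0.0000[hold]; j=6 S=186.7686 intr=0.0000 cont=0.0000 V=0.0000[hold]  S*(6)=66.9182
k=5: j=0 S=60.3905 intr=19.1795 cont=18.4243 V=19.1795[EX]; j=1 S=74.1515 intr=5.4185 cont=7.4730 V=7.4730[hold]; j=2 S=91.0484 intr=0.0000 cont=1.3516 V=1.3516[hold]; j=3 S=111.7954 intr=0.0000 cont=0.0000 V=0.0000[hold]; j=4 S=137.2701 intr=0.0000 cont=0.0000 V=0.0000[hold]; j=5 S=168.5497 intr=0.0000 cont=0.0000 V=0.0000[hold]  S*(5)=60.3905
k=4: j=0 S=66.9182 intr=12.6518 cont=12.9567 V=12.9567[hold]; j=1 S=82.1668 intr=0.0000 cont=4.2433 V=4.2433[hold]; j=2 S=100.8900 intr=0.0000 cont=0.6413 V=0.6413[hold]; j=3 S=123.8797 intr=0.0000 cont=0.0000 V=0.0000[hold]; j=4 S=152.1080 intr=0.0000 cont=0.0000 V=0.0000[hold]  S*(4)=-
k=3: j=0 S=74.1515 intr=5.4185 cont=8.3374 V=8.3374[hold]; j=1 S=91.0484 intr=0.0000 cont=2.3443 V=2.3443[hold]; j=2 S=111.7954 intr=0.0000 cont=0.3043 V=0.3043[hold]; j=3 S=137.2701 intr=0.0000 cont=0.0000 V=0.0000[hold]  S*(3)=-
k=2: j=0 S=82.1668 intr=0.0000 cont=5.1657 V=5.1657[hold]; j=1 S=100.8900 intr=0.0000 cont=1.2694 V=1.2694[hold]; j=2 S=123.8797 intr=0.0000 cont=0.1444 V=0.1444[hold]  S*(2)=-
k=1: j=0 S=91.0484 intr=0.0000 cont=3.1061 V=3.1061[hold]; j=1 S=111.7954 intr=0.0000 cont=0.6768 V=0.6768[hold]  S*(1)=-
k=0: j=0 S=100.8900 intr=0.0000 cont=1.8231 V=1.8231[hold]  S*(0)=-

price = 1.8231
boundary = - - - - - 60.3905 66.9182 60.3905
tree:
1.8231
3.1061 0.6768
5.1657 1.2694 0.1444
8.3374 2.3443 0.3043 0.0000
12.9567 4.2433 0.6413 0.0000 0.0000
19.1795 7.4730 1.3516 0.0000 0.0000 0.0000
25.0705 12.6518 2.8484 0.0000 0.0000 0.0000 0.0000
30.3869 19.1795 6.0031 0.0000 0.0000 0.0000 0.0000 0.0000
35.1846 25.0705 12.6518 0.0000 0.0000 0.0000 0.0000 0.0000 0.0000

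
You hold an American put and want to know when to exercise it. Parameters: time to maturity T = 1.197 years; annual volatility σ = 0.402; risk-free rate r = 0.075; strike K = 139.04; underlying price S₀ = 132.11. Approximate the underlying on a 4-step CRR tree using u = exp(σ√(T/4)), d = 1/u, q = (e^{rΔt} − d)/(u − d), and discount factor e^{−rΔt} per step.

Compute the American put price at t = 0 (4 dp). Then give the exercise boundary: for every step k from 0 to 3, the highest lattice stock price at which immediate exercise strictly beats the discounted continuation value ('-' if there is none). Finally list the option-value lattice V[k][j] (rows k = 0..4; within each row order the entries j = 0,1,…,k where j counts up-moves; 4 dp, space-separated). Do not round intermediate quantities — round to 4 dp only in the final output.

Δt=0.29925, u=1.24596, d=0.80259, q=0.49644, disc=e^(-rΔt)=0.97781
k=4 terminal: V=max(K-S,0) → 84.2231 53.9409 6.9300 0.0000 0.0000
k=3: j=0 S=68.2999 intr=70.7401 cont=67.6543 V=70.7401[EX]; j=1 S=106.0304 intr=33.0096 cont=29.9238 V=33.0096[EX]; j=2 S=164.6042 intr=0.0000 cont=3.4122 V=3.4122[hold]; j=3 S=255.5357 intr=0.0000 cont=0.0000 V=0.0000[hold]  S*(3)=106.0304
k=2: j=0 S=85.0991 intr=53.9409 cont=50.8551 V=53.9409[EX]; j=1 S=132.1100 intr=6.9300 cont=17.9099 V=17.9099[hold]; j=2 S=205.0908 intr=0.0000 cont=1.6801 V=1.6801[hold]  S*(2)=85.0991
k=1: j=0 S=106.0304 intr=33.0096 cont=35.2536 V=35.2536[hold]; j=1 S=164.6042 intr=0.0000 cont=9.6342 V=9.6342[hold]  S*(1)=-
k=0: j=0 S=132.1100 intr=6.9300 cont=22.0351 V=22.0351[hold]  S*(0)=-

price = 22.0351
boundary = - - 85.0991 106.0304
tree:
22.0351
35.2536 9.6342
53.9409 17.9099 1.6801
70.7401 33.0096 3.4122 0.0000
84.2231 53.9409 6.9300 0.0000 0.0000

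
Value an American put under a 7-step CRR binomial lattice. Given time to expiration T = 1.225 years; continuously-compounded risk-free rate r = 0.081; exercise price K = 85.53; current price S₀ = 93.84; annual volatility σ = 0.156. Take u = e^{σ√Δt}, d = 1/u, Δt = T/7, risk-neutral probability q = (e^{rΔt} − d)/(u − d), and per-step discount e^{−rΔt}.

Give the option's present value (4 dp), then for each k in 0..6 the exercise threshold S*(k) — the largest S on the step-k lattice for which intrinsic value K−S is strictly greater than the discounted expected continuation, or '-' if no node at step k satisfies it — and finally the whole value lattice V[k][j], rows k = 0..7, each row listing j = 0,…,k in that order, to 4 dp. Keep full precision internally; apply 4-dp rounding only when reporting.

price = 1.1902
boundary = - - - 77.1547 72.2804 77.1547 72.2804
tree:
1.1902
2.3526 0.4210
4.5193 0.9221 0.0871
8.3753 1.9814 0.2172 0.0000
13.2496 4.1493 0.5412 0.0000 0.0000
17.8159 8.3753 1.3486 0.0000 0.0000 0.0000
22.0938 13.2496 3.3608 0.0000 0.0000 0.0000 0.0000
26.1014 17.8159 8.3753 0.0000 0.0000 0.0000 0.0000 0.0000

Δt=0.17500  u=1.06744  d=0.93682  q=0.59299  discount=0.98592
step 7 (expiry): payoffs max(K−S,0) = 26.1014 17.8159 8.3753 0.0000 0.0000 0.0000 0.0000 0.0000
step 6: (k=6,j=0): S=63.4362, (K−S)⁺=22.0938, hold=20.8900 ⇒ V=22.0938 exercise | (k=6,j=1): S=72.2804, (K−S)⁺=13.2496, hold=12.0457 ⇒ V=13.2496 exercise | (k=6,j=2): S=82.3577, (K−S)⁺=3.1723, hold=3.3608 ⇒ V=3.3608 continue | (k=6,j=3): S=93.8400, (K−S)⁺=0.0000, hold=0.0000 ⇒ V=0.0000 continue | (k=6,j=4): S=106.9231, (K−S)⁺=0.0000, hold=0.0000 ⇒ V=0.0000 continue | (k=6,j=5): S=121.8303, (K−S)⁺=0.0000, hold=0.0000 ⇒ V=0.0000 continue | (k=6,j=6): S=138.8158, (K−S)⁺=0.0000, hold=0.0000 ⇒ V=0.0000 continue  boundary S*=72.2804
step 5: (k=5,j=0): S=67.7141, (K−S)⁺=17.8159, hold=16.6121 ⇒ V=17.8159 exercise | (k=5,j=1): S=77.1547, (K−S)⁺=8.3753, hold=7.2817 ⇒ V=8.3753 exercise | (k=5,j=2): S=87.9116, (K−S)⁺=0.0000, hold=1.3486 ⇒ V=1.3486 continue | (k=5,j=3): S=100.1682, (K−S)⁺=0.0000, hold=0.0000 ⇒ V=0.0000 continue | (k=5,j=4): S=114.1336, (K−S)⁺=0.0000, hold=0.0000 ⇒ V=0.0000 continue | (k=5,j=5): S=130.0460, (K−S)⁺=0.0000, hold=0.0000 ⇒ V=0.0000 continue  boundary S*=77.1547
step 4: (k=4,j=0): S=72.2804, (K−S)⁺=13.2496, hold=12.0457 ⇒ V=13.2496 exercise | (k=4,j=1): S=82.3577, (K−S)⁺=3.1723, hold=4.1493 ⇒ V=4.1493 continue | (k=4,j=2): S=93.8400, (K−S)⁺=0.0000, hold=0.5412 ⇒ V=0.5412 continue | (k=4,j=3): S=106.9231, (K−S)⁺=0.0000, hold=0.0000 ⇒ V=0.0000 continue | (k=4,j=4): S=121.8303, (K−S)⁺=0.0000, hold=0.0000 ⇒ V=0.0000 continue  boundary S*=72.2804
step 3: (k=3,j=0): S=77.1547, (K−S)⁺=8.3753, hold=7.7427 ⇒ V=8.3753 exercise | (k=3,j=1): S=87.9116, (K−S)⁺=0.0000, hold=1.9814 ⇒ V=1.9814 continue | (k=3,j=2): S=100.1682, (K−S)⁺=0.0000, hold=0.2172 ⇒ V=0.2172 continue | (k=3,j=3): S=114.1336, (K−S)⁺=0.0000, hold=0.0000 ⇒ V=0.0000 continue  boundary S*=77.1547
step 2: (k=2,j=0): S=82.3577, (K−S)⁺=3.1723, hold=4.5193 ⇒ V=4.5193 continue | (k=2,j=1): S=93.8400, (K−S)⁺=0.0000, hold=0.9221 ⇒ V=0.9221 continue | (k=2,j=2): S=106.9231, (K−S)⁺=0.0000, hold=0.0871 ⇒ V=0.0871 continue  boundary S*=-
step 1: (k=1,j=0): S=87.9116, (K−S)⁺=0.0000, hold=2.3526 ⇒ V=2.3526 continue | (k=1,j=1): S=100.1682, (K−S)⁺=0.0000, hold=0.4210 ⇒ V=0.4210 continue  boundary S*=-
step 0: (k=0,j=0): S=93.8400, (K−S)⁺=0.0000, hold=1.1902 ⇒ V=1.1902 continue  boundary S*=-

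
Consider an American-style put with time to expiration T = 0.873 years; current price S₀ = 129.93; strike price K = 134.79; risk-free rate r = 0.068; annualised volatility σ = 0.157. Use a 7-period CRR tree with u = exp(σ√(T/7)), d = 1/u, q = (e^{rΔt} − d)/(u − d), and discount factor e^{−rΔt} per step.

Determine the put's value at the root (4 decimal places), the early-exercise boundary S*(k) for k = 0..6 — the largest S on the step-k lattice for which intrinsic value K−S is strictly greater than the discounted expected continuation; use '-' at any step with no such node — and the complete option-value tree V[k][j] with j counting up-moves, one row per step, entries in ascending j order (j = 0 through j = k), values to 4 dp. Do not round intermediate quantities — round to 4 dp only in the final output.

price = 7.3757
boundary = - - 116.2923 122.9222 116.2923 122.9222 116.2923
tree:
7.3757
11.9183 3.9600
18.4977 6.9898 1.6673
24.7700 11.8678 3.3077 0.4187
30.7039 18.4977 6.3878 0.9662 0.0000
36.3178 24.7700 11.8678 2.2292 0.0000 0.0000
41.6290 30.7039 18.4977 5.1435 0.0000 0.0000 0.0000
46.6537 36.3178 24.7700 11.8678 0.0000 0.0000 0.0000 0.0000

params: Δt=0.12471 u=1.05701 d=0.94606 q=0.56291 e^(-rΔt)=0.99156
t_7 payoffs: 46.6537 36.3178 24.7700 11.8678 0.0000 0.0000 0.0000 0.0000
t_6: node(6,0) S=93.1610 payoff=41.6290 vs cont=40.4907 → 41.6290 [stop]  node(6,1) S=104.0861 payoff=30.7039 vs cont=29.5657 → 30.7039 [stop]  node(6,2) S=116.2923 payoff=18.4977 vs cont=17.3594 → 18.4977 [stop]  node(6,3) S=129.9300 payoff=4.8600 vs cont=5.1435 → 5.1435 [wait]  node(6,4) S=145.1670 payoff=0.0000 vs cont=0.0000 → 0.0000 [wait]  node(6,5) S=162.1908 payoff=0.0000 vs cont=0.0000 → 0.0000 [wait]  node(6,6) S=181.2110 payoff=0.0000 vs cont=0.0000 → 0.0000 [wait]  ⇒ S*(6)=116.2923
t_5: node(5,0) S=98.4722 payoff=36.3178 vs cont=35.1796 → 36.3178 [stop]  node(5,1) S=110.0200 payoff=24.7700 vs cont=23.6317 → 24.7700 [stop]  node(5,2) S=122.9222 payoff=11.8678 vs cont=10.8878 → 11.8678 [stop]  node(5,3) S=137.3373 payoff=0.0000 vs cont=2.2292 → 2.2292 [wait]  node(5,4) S=153.4430 payoff=0.0000 vs cont=0.0000 → 0.0000 [wait]  node(5,5) S=171.4373 payoff=0.0000 vs cont=0.0000 → 0.0000 [wait]  ⇒ S*(5)=122.9222
t_4: node(4,0) S=104.0861 payoff=30.7039 vs cont=29.5657 → 30.7039 [stop]  node(4,1) S=116.2923 payoff=18.4977 vs cont=17.3594 → 18.4977 [stop]  node(4,2) S=129.9300 payoff=4.8600 vs cont=6.3878 → 6.3878 [wait]  node(4,3) S=145.1670 payoff=0.0000 vs cont=0.9662 → 0.9662 [wait]  node(4,4) S=162.1908 payoff=0.0000 vs cont=0.0000 → 0.0000 [wait]  ⇒ S*(4)=116.2923
t_3: node(3,0) S=110.0200 payoff=24.7700 vs cont=23.6317 → 24.7700 [stop]  node(3,1) S=122.9222 payoff=11.8678 vs cont=11.5823 → 11.8678 [stop]  node(3,2) S=137.3373 payoff=0.0000 vs cont=3.3077 → 3.3077 [wait]  node(3,3) S=153.4430 payoff=0.0000 vs cont=0.4187 → 0.4187 [wait]  ⇒ S*(3)=122.9222
t_2: node(2,0) S=116.2923 payoff=18.4977 vs cont=17.3594 → 18.4977 [stop]  node(2,1) S=129.9300 payoff=4.8600 vs cont=6.9898 → 6.9898 [wait]  node(2,2) S=145.1670 payoff=0.0000 vs cont=1.6673 → 1.6673 [wait]  ⇒ S*(2)=116.2923
t_1: node(1,0) S=122.9222 payoff=11.8678 vs cont=11.9183 → 11.9183 [wait]  node(1,1) S=137.3373 payoff=0.0000 vs cont=3.9600 → 3.9600 [wait]  ⇒ S*(1)=-
t_0: node(0,0) S=129.9300 payoff=4.8600 vs cont=7.3757 → 7.3757 [wait]  ⇒ S*(0)=-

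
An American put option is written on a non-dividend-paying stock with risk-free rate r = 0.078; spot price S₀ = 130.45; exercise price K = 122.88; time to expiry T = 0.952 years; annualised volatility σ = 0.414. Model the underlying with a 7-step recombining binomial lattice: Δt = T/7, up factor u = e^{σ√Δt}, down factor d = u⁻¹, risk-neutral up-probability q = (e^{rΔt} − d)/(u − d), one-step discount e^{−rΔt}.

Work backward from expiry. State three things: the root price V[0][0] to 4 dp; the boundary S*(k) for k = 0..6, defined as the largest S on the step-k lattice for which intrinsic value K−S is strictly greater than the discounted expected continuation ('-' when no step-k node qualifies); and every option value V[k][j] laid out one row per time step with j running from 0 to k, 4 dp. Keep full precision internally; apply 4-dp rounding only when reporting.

price = 13.7347
boundary = - - - 82.5136 70.8303 82.5136 96.1240
tree:
13.7347
20.3396 7.3368
29.1900 11.8082 2.9635
40.3664 18.4916 5.2893 0.6704
52.0497 27.9617 9.2926 1.3463 0.0000
62.0787 40.3664 15.9922 2.7033 0.0000 0.0000
70.6876 52.0497 26.7560 5.4285 0.0000 0.0000 0.0000
78.0777 62.0787 40.3664 10.9007 0.0000 0.0000 0.0000 0.0000

Δt=0.13600, u=1.16495, d=0.85841, q=0.49669, disc=e^(-rΔt)=0.98945
k=7 terminal: V=max(K-S,0) → 78.0777 62.0787 40.3664 10.9007 0.0000 0.0000 0.0000 0.0000
k=6: j=0 S=52.1924 intr=70.6876 cont=69.3910 V=70.6876[EX]; j=1 S=70.8303 intr=52.0497 cont=50.7530 V=52.0497[EX]; j=2 S=96.1240 intr=26.7560 cont=25.4594 V=26.7560[EX]; j=3 S=130.4500 intr=0.0000 cont=5.4285 V=5.4285[hold]; j=4 S=177.0339 intr=0.0000 cont=0.0000 V=0.0000[hold]; j=5 S=240.2530 intr=0.0000 cont=0.0000 V=0.0000[hold]; j=6 S=326.0478 intr=0.0000 cont=0.0000 V=0.0000[hold]  S*(6)=96.1240
k=5: j=0 S=60.8013 intr=62.0787 cont=60.7820 V=62.0787[EX]; j=1 S=82.5136 intr=40.3664 cont=39.0698 V=40.3664[EX]; j=2 S=111.9793 intr=10.9007 cont=15.9922 V=15.9922[hold]; j=3 S=151.9673 intr=0.0000 cont=2.7033 V=2.7033[hold]; j=4 S=206.2351 intr=0.0000 cont=0.0000 V=0.0000[hold]; j=5 S=279.8821 intr=0.0000 cont=0.0000 V=0.0000[hold]  S*(5)=82.5136
k=4: j=0 S=70.8303 intr=52.0497 cont=50.7530 V=52.0497[EX]; j=1 S=96.1240 intr=26.7560 cont=27.9617 V=27.9617[hold]; j=2 S=130.4500 intr=0.0000 cont=9.2926 V=9.2926[hold]; j=3 S=177.0339 intr=0.0000 cont=1.3463 V=1.3463[hold]; j=4 S=240.2530 intr=0.0000 cont=0.0000 V=0.0000[hold]  S*(4)=70.8303
k=3: j=0 S=82.5136 intr=40.3664 cont=39.6623 V=40.3664[EX]; j=1 S=111.9793 intr=10.9007 cont=18.4916 V=18.4916[hold]; j=2 S=151.9673 intr=0.0000 cont=5.2893 V=5.2893[hold]; j=3 S=206.2351 intr=0.0000 cont=0.6704 V=0.6704[hold]  S*(3)=82.5136
k=2: j=0 S=96.1240 intr=26.7560 cont=29.1900 V=29.1900[hold]; j=1 S=130.4500 intr=0.0000 cont=11.8082 V=11.8082[hold]; j=2 S=177.0339 intr=0.0000 cont=2.9635 V=2.9635[hold]  S*(2)=-
k=1: j=0 S=111.9793 intr=10.9007 cont=20.3396 V=20.3396[hold]; j=1 S=151.9673 intr=0.0000 cont=7.3368 V=7.3368[hold]  S*(1)=-
k=0: j=0 S=130.4500 intr=0.0000 cont=13.7347 V=13.7347[hold]  S*(0)=-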